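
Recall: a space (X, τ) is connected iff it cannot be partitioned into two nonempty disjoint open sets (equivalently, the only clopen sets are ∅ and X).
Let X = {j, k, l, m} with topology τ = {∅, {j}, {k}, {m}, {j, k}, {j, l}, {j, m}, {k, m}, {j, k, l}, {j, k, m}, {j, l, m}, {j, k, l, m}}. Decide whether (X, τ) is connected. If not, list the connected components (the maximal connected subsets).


(X, τ) is disconnected; components = [{k}, {m}, {j, l}].

Find clopen sets (U ∈ τ with X ∖ U ∈ τ):
  U = ∅, X ∖ U = {j, k, l, m} — both open, so U is clopen.
  U = {k}, X ∖ U = {j, l, m} — both open, so U is clopen.
  U = {m}, X ∖ U = {j, k, l} — both open, so U is clopen.
  U = {j, l}, X ∖ U = {k, m} — both open, so U is clopen.
  U = {k, m}, X ∖ U = {j, l} — both open, so U is clopen.
  U = {j, k, l}, X ∖ U = {m} — both open, so U is clopen.
  U = {j, l, m}, X ∖ U = {k} — both open, so U is clopen.
  U = {j, k, l, m}, X ∖ U = ∅ — both open, so U is clopen.
Nontrivial clopen(s) exist: e.g. {j, l, m}. So (X, τ) is disconnected.
Compute connected components by grouping points that agree on all clopens:
  component: {k}
  component: {m}
  component: {j, l}


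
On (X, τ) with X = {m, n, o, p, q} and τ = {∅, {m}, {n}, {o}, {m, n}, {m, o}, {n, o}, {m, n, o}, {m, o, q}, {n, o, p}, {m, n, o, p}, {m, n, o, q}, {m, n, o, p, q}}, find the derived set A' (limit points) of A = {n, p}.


A' = {p}

For each x ∈ X, list the open sets U ∈ τ with x ∈ U, then check whether U ∩ (A ∖ {x}) ≠ ∅ for every such U.
  x = m: open {m} ∋ x has {m} ∩ (A ∖ {m}) = ∅, so x is NOT a limit point.
  x = n: open {n} ∋ x has {n} ∩ (A ∖ {n}) = ∅, so x is NOT a limit point.
  x = o: open {o} ∋ x has {o} ∩ (A ∖ {o}) = ∅, so x is NOT a limit point.
  x = p: opens ∋ x are {n, o, p}, {m, n, o, p}, {m, n, o, p, q}; each meets A ∖ {p}, so x IS a limit point.
  x = q: open {m, o, q} ∋ x has {m, o, q} ∩ (A ∖ {q}) = ∅, so x is NOT a limit point.
Collecting: A' = {p}.


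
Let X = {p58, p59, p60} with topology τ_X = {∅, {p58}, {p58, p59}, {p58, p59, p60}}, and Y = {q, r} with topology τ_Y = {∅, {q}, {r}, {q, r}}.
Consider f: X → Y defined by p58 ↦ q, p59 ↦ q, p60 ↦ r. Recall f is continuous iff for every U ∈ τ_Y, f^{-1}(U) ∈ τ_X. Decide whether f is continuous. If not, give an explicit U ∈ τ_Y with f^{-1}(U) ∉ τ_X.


f is NOT continuous.

Compute f^{-1}(U) for each U ∈ τ_Y:
  U = ∅: f^{-1}(U) = ∅ ∈ τ_X ✓.
  U = {q}: f^{-1}(U) = {p58, p59} ∈ τ_X ✓.
  U = {r}: f^{-1}(U) = {p60} ∉ τ_X ✗.
  U = {q, r}: f^{-1}(U) = {p58, p59, p60} ∈ τ_X ✓.
Found U = {r} with f^{-1}(U) = {p60} not in τ_X. Therefore f is NOT continuous.


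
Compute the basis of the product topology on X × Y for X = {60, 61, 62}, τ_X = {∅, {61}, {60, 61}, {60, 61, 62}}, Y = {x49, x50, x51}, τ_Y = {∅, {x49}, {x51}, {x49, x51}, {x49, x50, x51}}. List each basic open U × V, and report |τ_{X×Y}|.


Basis B = {∅ × ∅, {61} × {x49}, {61} × {x51}, {60, 61} × {x49}, {60, 61} × {x51}, {61} × {x49, x51}, {60, 61, 62} × {x49}, {60, 61, 62} × {x51}, {61} × {x49, x50, x51}, {60, 61} × {x49, x51}, {60, 61} × {x49, x50, x51}, {60, 61, 62} × {x49, x51}, {60, 61, 62} × {x49, x50, x51}}; |τ_{X×Y}| = 30.

Enumerate products U × V with U ∈ τ_X, V ∈ τ_Y (deduplicated):
  ∅ × ∅ = {} (∅)
  {61} × {x49} = {(61,x49)}
  {61} × {x51} = {(61,x51)}
  {60, 61} × {x49} = {(60,x49), (61,x49)}
  {60, 61} × {x51} = {(60,x51), (61,x51)}
  {61} × {x49, x51} = {(61,x49), (61,x51)}
  {60, 61, 62} × {x49} = {(60,x49), (61,x49), (62,x49)}
  {60, 61, 62} × {x51} = {(60,x51), (61,x51), (62,x51)}
  {61} × {x49, x50, x51} = {(61,x49), (61,x50), (61,x51)}
  {60, 61} × {x49, x51} = {(60,x49), (60,x51), (61,x49), (61,x51)}
  {60, 61} × {x49, x50, x51} = {(60,x49), (60,x50), (60,x51), (61,x49), (61,x50), (61,x51)}
  {60, 61, 62} × {x49, x51} = {(60,x49), (60,x51), (61,x49), (61,x51), (62,x49), (62,x51)}
  {60, 61, 62} × {x49, x50, x51} = {(60,x49), (60,x50), (60,x51), (61,x49), (61,x50), (61,x51), (62,x49), (62,x50), (62,x51)}
These 13 distinct sets form the basis B.
Close under arbitrary unions to get τ_{X×Y}; counting gives |τ_{X×Y}| = 30.


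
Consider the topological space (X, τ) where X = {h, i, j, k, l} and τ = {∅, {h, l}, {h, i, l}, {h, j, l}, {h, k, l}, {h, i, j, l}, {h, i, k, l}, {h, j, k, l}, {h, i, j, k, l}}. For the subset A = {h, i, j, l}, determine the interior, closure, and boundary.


int(A) = {h, i, j, l}, cl(A) = {h, i, j, k, l}, ∂A = {k}.

Closed sets in (X, τ) are complements of opens:
  closed(X, τ) = {∅, {i}, {j}, {k}, {i, j}, {i, k}, {j, k}, {i, j, k}, {h, i, j, k, l}}.
int(A) = ⋃ {U ∈ τ : U ⊆ A}. Opens contained in A: ∅, {h, l}, {h, i, l}, {h, j, l}, {h, i, j, l}.
Taking the union of these: int(A) = {h, i, j, l}.
cl(A) = ⋂ {C closed : A ⊆ C}. Closed sets containing A: {h, i, j, k, l}.
Intersecting these: cl(A) = {h, i, j, k, l}.
∂A = cl(A) ∖ int(A) = {h, i, j, k, l} ∖ {h, i, j, l} = {k}.


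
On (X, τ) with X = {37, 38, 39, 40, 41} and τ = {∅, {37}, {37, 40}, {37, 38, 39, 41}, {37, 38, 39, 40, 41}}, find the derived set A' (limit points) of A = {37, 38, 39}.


A' = {38, 39, 40, 41}

For each x ∈ X, list the open sets U ∈ τ with x ∈ U, then check whether U ∩ (A ∖ {x}) ≠ ∅ for every such U.
  x = 37: open {37} ∋ x has {37} ∩ (A ∖ {37}) = ∅, so x is NOT a limit point.
  x = 38: opens ∋ x are {37, 38, 39, 41}, {37, 38, 39, 40, 41}; each meets A ∖ {38}, so x IS a limit point.
  x = 39: opens ∋ x are {37, 38, 39, 41}, {37, 38, 39, 40, 41}; each meets A ∖ {39}, so x IS a limit point.
  x = 40: opens ∋ x are {37, 40}, {37, 38, 39, 40, 41}; each meets A ∖ {40}, so x IS a limit point.
  x = 41: opens ∋ x are {37, 38, 39, 41}, {37, 38, 39, 40, 41}; each meets A ∖ {41}, so x IS a limit point.
Collecting: A' = {38, 39, 40, 41}.


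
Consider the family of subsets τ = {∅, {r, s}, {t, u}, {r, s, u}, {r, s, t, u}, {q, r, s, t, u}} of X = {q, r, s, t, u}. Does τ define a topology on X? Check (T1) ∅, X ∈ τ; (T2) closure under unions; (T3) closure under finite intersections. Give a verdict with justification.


τ is NOT a topology on X.

Axiom (T1): ∅ ∈ τ? Yes; X ∈ τ? Yes.
Axiom (T2/T3): check pairwise unions and intersections of members of τ.
Counterexample for (T3): {t, u} ∩ {r, s, u} = {u} ∉ τ. Therefore τ is NOT a topology.


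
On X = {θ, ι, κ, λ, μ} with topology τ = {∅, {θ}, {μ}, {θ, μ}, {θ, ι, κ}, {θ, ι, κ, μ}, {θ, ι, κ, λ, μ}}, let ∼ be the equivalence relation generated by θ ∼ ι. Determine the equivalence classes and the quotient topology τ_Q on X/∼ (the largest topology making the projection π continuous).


X/∼ = {[θ=ι], [κ], [λ], [μ]}; |τ_Q| = 5.

Equivalence classes: [θ=ι], [κ], [λ], [μ].
Quotient map π: X → X/∼ sends θ ↦ [θ=ι], ι ↦ [θ=ι], κ ↦ [κ], λ ↦ [λ], μ ↦ [μ].
For each subset V ⊆ X/∼, compute π^{-1}(V) ⊆ X and check whether π^{-1}(V) ∈ τ. V is open in τ_Q iff π^{-1}(V) ∈ τ.
  V = {}: π^{-1}(V) = ∅ ∈ τ ✓.
  V = {[θ=ι]}: π^{-1}(V) = {θ, ι} ∉ τ ✗.
  V = {[κ]}: π^{-1}(V) = {κ} ∉ τ ✗.
  V = {[θ=ι], [κ]}: π^{-1}(V) = {θ, ι, κ} ∈ τ ✓.
  V = {[λ]}: π^{-1}(V) = {λ} ∉ τ ✗.
  V = {[θ=ι], [λ]}: π^{-1}(V) = {θ, ι, λ} ∉ τ ✗.
  V = {[κ], [λ]}: π^{-1}(V) = {κ, λ} ∉ τ ✗.
  V = {[θ=ι], [κ], [λ]}: π^{-1}(V) = {θ, ι, κ, λ} ∉ τ ✗.
  V = {[μ]}: π^{-1}(V) = {μ} ∈ τ ✓.
  V = {[θ=ι], [μ]}: π^{-1}(V) = {θ, ι, μ} ∉ τ ✗.
  V = {[κ], [μ]}: π^{-1}(V) = {κ, μ} ∉ τ ✗.
  V = {[θ=ι], [κ], [μ]}: π^{-1}(V) = {θ, ι, κ, μ} ∈ τ ✓.
  V = {[λ], [μ]}: π^{-1}(V) = {λ, μ} ∉ τ ✗.
  V = {[θ=ι], [λ], [μ]}: π^{-1}(V) = {θ, ι, λ, μ} ∉ τ ✗.
  V = {[κ], [λ], [μ]}: π^{-1}(V) = {κ, λ, μ} ∉ τ ✗.
  V = {[θ=ι], [κ], [λ], [μ]}: π^{-1}(V) = {θ, ι, κ, λ, μ} ∈ τ ✓.
Open sets in the quotient: τ_Q = {{}, {[θ=ι], [κ]}, {[μ]}, {[θ=ι], [κ], [μ]}, {[θ=ι], [κ], [λ], [μ]}} (5 elements).


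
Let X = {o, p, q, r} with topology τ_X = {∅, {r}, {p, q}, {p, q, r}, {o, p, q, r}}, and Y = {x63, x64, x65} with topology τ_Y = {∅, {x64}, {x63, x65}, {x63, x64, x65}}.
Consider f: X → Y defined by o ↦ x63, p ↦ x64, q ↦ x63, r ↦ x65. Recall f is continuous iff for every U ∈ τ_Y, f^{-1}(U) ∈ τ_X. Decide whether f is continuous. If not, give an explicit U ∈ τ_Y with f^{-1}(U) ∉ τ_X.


f is NOT continuous.

Compute f^{-1}(U) for each U ∈ τ_Y:
  U = ∅: f^{-1}(U) = ∅ ∈ τ_X ✓.
  U = {x64}: f^{-1}(U) = {p} ∉ τ_X ✗.
  U = {x63, x65}: f^{-1}(U) = {o, q, r} ∉ τ_X ✗.
  U = {x63, x64, x65}: f^{-1}(U) = {o, p, q, r} ∈ τ_X ✓.
Found U = {x64} with f^{-1}(U) = {p} not in τ_X. Therefore f is NOT continuous.


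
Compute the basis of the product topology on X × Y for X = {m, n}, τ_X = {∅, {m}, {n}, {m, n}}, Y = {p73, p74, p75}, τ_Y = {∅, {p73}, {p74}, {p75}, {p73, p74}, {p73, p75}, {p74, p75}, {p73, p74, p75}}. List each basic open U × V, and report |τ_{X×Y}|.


Basis B = {∅ × ∅, {m} × {p73}, {m} × {p74}, {m} × {p75}, {n} × {p73}, {n} × {p74}, {n} × {p75}, {m} × {p73, p74}, {m} × {p73, p75}, {m, n} × {p73}, {m} × {p74, p75}, {m, n} × {p74}, {m, n} × {p75}, {n} × {p73, p74}, {n} × {p73, p75}, {n} × {p74, p75}, {m} × {p73, p74, p75}, {n} × {p73, p74, p75}, {m, n} × {p73, p74}, {m, n} × {p73, p75}, {m, n} × {p74, p75}, {m, n} × {p73, p74, p75}}; |τ_{X×Y}| = 64.

Enumerate products U × V with U ∈ τ_X, V ∈ τ_Y (deduplicated):
  ∅ × ∅ = {} (∅)
  {m} × {p73} = {(m,p73)}
  {m} × {p74} = {(m,p74)}
  {m} × {p75} = {(m,p75)}
  {n} × {p73} = {(n,p73)}
  {n} × {p74} = {(n,p74)}
  {n} × {p75} = {(n,p75)}
  {m} × {p73, p74} = {(m,p73), (m,p74)}
  {m} × {p73, p75} = {(m,p73), (m,p75)}
  {m, n} × {p73} = {(m,p73), (n,p73)}
  {m} × {p74, p75} = {(m,p74), (m,p75)}
  {m, n} × {p74} = {(m,p74), (n,p74)}
  {m, n} × {p75} = {(m,p75), (n,p75)}
  {n} × {p73, p74} = {(n,p73), (n,p74)}
  {n} × {p73, p75} = {(n,p73), (n,p75)}
  {n} × {p74, p75} = {(n,p74), (n,p75)}
  {m} × {p73, p74, p75} = {(m,p73), (m,p74), (m,p75)}
  {n} × {p73, p74, p75} = {(n,p73), (n,p74), (n,p75)}
  {m, n} × {p73, p74} = {(m,p73), (m,p74), (n,p73), (n,p74)}
  {m, n} × {p73, p75} = {(m,p73), (m,p75), (n,p73), (n,p75)}
  {m, n} × {p74, p75} = {(m,p74), (m,p75), (n,p74), (n,p75)}
  {m, n} × {p73, p74, p75} = {(m,p73), (m,p74), (m,p75), (n,p73), (n,p74), (n,p75)}
These 22 distinct sets form the basis B.
Close under arbitrary unions to get τ_{X×Y}; counting gives |τ_{X×Y}| = 64.


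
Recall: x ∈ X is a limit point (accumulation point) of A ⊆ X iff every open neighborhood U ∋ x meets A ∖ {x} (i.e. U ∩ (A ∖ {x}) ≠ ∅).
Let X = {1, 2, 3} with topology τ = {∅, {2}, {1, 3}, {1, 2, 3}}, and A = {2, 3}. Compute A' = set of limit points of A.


A' = {1}

For each x ∈ X, list the open sets U ∈ τ with x ∈ U, then check whether U ∩ (A ∖ {x}) ≠ ∅ for every such U.
  x = 1: opens ∋ x are {1, 3}, {1, 2, 3}; each meets A ∖ {1}, so x IS a limit point.
  x = 2: open {2} ∋ x has {2} ∩ (A ∖ {2}) = ∅, so x is NOT a limit point.
  x = 3: open {1, 3} ∋ x has {1, 3} ∩ (A ∖ {3}) = ∅, so x is NOT a limit point.
Collecting: A' = {1}.


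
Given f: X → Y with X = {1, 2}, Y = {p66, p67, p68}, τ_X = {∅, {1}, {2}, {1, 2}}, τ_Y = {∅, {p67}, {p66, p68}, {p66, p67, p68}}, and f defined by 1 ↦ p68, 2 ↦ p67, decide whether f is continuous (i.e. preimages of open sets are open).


f IS continuous.

Compute f^{-1}(U) for each U ∈ τ_Y:
  U = ∅: f^{-1}(U) = ∅ ∈ τ_X ✓.
  U = {p67}: f^{-1}(U) = {2} ∈ τ_X ✓.
  U = {p66, p68}: f^{-1}(U) = {1} ∈ τ_X ✓.
  U = {p66, p67, p68}: f^{-1}(U) = {1, 2} ∈ τ_X ✓.
Every preimage lies in τ_X, so f IS continuous.


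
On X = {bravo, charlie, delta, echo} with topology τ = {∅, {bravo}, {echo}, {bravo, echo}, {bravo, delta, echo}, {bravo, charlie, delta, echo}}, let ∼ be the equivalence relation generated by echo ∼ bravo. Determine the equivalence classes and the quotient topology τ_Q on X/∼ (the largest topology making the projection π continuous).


X/∼ = {[bravo=echo], [charlie], [delta]}; |τ_Q| = 4.

Equivalence classes: [bravo=echo], [charlie], [delta].
Quotient map π: X → X/∼ sends bravo ↦ [bravo=echo], charlie ↦ [charlie], delta ↦ [delta], echo ↦ [bravo=echo].
For each subset V ⊆ X/∼, compute π^{-1}(V) ⊆ X and check whether π^{-1}(V) ∈ τ. V is open in τ_Q iff π^{-1}(V) ∈ τ.
  V = {}: π^{-1}(V) = ∅ ∈ τ ✓.
  V = {[bravo=echo]}: π^{-1}(V) = {bravo, echo} ∈ τ ✓.
  V = {[charlie]}: π^{-1}(V) = {charlie} ∉ τ ✗.
  V = {[bravo=echo], [charlie]}: π^{-1}(V) = {bravo, charlie, echo} ∉ τ ✗.
  V = {[delta]}: π^{-1}(V) = {delta} ∉ τ ✗.
  V = {[bravo=echo], [delta]}: π^{-1}(V) = {bravo, delta, echo} ∈ τ ✓.
  V = {[charlie], [delta]}: π^{-1}(V) = {charlie, delta} ∉ τ ✗.
  V = {[bravo=echo], [charlie], [delta]}: π^{-1}(V) = {bravo, charlie, delta, echo} ∈ τ ✓.
Open sets in the quotient: τ_Q = {{}, {[bravo=echo]}, {[bravo=echo], [delta]}, {[bravo=echo], [charlie], [delta]}} (4 elements).


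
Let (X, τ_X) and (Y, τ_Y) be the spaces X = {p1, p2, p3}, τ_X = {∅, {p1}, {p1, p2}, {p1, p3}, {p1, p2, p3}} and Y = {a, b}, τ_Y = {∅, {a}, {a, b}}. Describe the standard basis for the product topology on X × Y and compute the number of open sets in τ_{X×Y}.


Basis B = {∅ × ∅, {p1} × {a}, {p1} × {a, b}, {p1, p2} × {a}, {p1, p3} × {a}, {p1, p2, p3} × {a}, {p1, p2} × {a, b}, {p1, p3} × {a, b}, {p1, p2, p3} × {a, b}}; |τ_{X×Y}| = 14.

Enumerate products U × V with U ∈ τ_X, V ∈ τ_Y (deduplicated):
  ∅ × ∅ = {} (∅)
  {p1} × {a} = {(p1,a)}
  {p1} × {a, b} = {(p1,a), (p1,b)}
  {p1, p2} × {a} = {(p1,a), (p2,a)}
  {p1, p3} × {a} = {(p1,a), (p3,a)}
  {p1, p2, p3} × {a} = {(p1,a), (p2,a), (p3,a)}
  {p1, p2} × {a, b} = {(p1,a), (p1,b), (p2,a), (p2,b)}
  {p1, p3} × {a, b} = {(p1,a), (p1,b), (p3,a), (p3,b)}
  {p1, p2, p3} × {a, b} = {(p1,a), (p1,b), (p2,a), (p2,b), (p3,a), (p3,b)}
These 9 distinct sets form the basis B.
Close under arbitrary unions to get τ_{X×Y}; counting gives |τ_{X×Y}| = 14.


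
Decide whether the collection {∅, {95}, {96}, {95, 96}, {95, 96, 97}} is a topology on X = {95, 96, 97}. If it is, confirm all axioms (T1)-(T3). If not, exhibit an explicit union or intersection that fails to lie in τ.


τ IS a topology on X.

Axiom (T1): ∅ ∈ τ? Yes; X ∈ τ? Yes.
Axiom (T2/T3): check pairwise unions and intersections of members of τ.
All pairwise intersections and unions checked — each lies in τ. Therefore τ satisfies (T1), (T2), (T3): it IS a topology on X.


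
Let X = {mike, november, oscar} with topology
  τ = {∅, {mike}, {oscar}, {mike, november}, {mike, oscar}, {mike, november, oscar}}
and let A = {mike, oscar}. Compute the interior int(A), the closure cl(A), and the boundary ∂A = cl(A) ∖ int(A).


int(A) = {mike, oscar}, cl(A) = {mike, november, oscar}, ∂A = {november}.

Closed sets in (X, τ) are complements of opens:
  closed(X, τ) = {∅, {november}, {oscar}, {mike, november}, {november, oscar}, {mike, november, oscar}}.
int(A) = ⋃ {U ∈ τ : U ⊆ A}. Opens contained in A: ∅, {mike}, {oscar}, {mike, oscar}.
Taking the union of these: int(A) = {mike, oscar}.
cl(A) = ⋂ {C closed : A ⊆ C}. Closed sets containing A: {mike, november, oscar}.
Intersecting these: cl(A) = {mike, november, oscar}.
∂A = cl(A) ∖ int(A) = {mike, november, oscar} ∖ {mike, oscar} = {november}.


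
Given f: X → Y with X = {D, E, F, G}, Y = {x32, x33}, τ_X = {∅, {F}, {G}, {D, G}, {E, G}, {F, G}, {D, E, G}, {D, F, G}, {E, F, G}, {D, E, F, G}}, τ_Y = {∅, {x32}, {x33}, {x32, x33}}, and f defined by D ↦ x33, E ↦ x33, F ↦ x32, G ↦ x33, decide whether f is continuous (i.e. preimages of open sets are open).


f IS continuous.

Compute f^{-1}(U) for each U ∈ τ_Y:
  U = ∅: f^{-1}(U) = ∅ ∈ τ_X ✓.
  U = {x32}: f^{-1}(U) = {F} ∈ τ_X ✓.
  U = {x33}: f^{-1}(U) = {D, E, G} ∈ τ_X ✓.
  U = {x32, x33}: f^{-1}(U) = {D, E, F, G} ∈ τ_X ✓.
Every preimage lies in τ_X, so f IS continuous.


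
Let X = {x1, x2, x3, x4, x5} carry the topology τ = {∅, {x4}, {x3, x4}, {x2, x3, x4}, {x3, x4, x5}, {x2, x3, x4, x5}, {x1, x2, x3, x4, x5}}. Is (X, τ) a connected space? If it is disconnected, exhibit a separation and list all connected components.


(X, τ) is connected.

Find clopen sets (U ∈ τ with X ∖ U ∈ τ):
  U = ∅, X ∖ U = {x1, x2, x3, x4, x5} — both open, so U is clopen.
  U = {x1, x2, x3, x4, x5}, X ∖ U = ∅ — both open, so U is clopen.
Only trivial clopens (∅ and X) exist, so (X, τ) is connected.
Compute connected components by grouping points that agree on all clopens:
  component: {x1, x2, x3, x4, x5}


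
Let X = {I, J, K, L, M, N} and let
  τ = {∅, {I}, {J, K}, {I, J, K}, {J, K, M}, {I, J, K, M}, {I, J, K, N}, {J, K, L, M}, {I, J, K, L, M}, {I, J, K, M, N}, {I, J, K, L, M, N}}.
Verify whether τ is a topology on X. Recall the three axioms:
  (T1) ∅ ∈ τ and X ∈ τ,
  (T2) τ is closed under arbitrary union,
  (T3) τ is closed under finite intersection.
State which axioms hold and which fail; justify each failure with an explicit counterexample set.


τ IS a topology on X.

Axiom (T1): ∅ ∈ τ? Yes; X ∈ τ? Yes.
Axiom (T2/T3): check pairwise unions and intersections of members of τ.
All pairwise intersections and unions checked — each lies in τ. Therefore τ satisfies (T1), (T2), (T3): it IS a topology on X.


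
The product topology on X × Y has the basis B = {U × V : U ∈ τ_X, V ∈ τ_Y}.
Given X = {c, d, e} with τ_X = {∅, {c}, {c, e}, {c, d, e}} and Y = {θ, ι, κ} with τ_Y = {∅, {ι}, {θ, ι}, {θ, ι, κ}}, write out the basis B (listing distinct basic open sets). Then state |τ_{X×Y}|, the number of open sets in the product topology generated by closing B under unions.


Basis B = {∅ × ∅, {c} × {ι}, {c} × {θ, ι}, {c, e} × {ι}, {c} × {θ, ι, κ}, {c, d, e} × {ι}, {c, e} × {θ, ι}, {c, e} × {θ, ι, κ}, {c, d, e} × {θ, ι}, {c, d, e} × {θ, ι, κ}}; |τ_{X×Y}| = 20.

Enumerate products U × V with U ∈ τ_X, V ∈ τ_Y (deduplicated):
  ∅ × ∅ = {} (∅)
  {c} × {ι} = {(c,ι)}
  {c} × {θ, ι} = {(c,θ), (c,ι)}
  {c, e} × {ι} = {(c,ι), (e,ι)}
  {c} × {θ, ι, κ} = {(c,θ), (c,ι), (c,κ)}
  {c, d, e} × {ι} = {(c,ι), (d,ι), (e,ι)}
  {c, e} × {θ, ι} = {(c,θ), (c,ι), (e,θ), (e,ι)}
  {c, e} × {θ, ι, κ} = {(c,θ), (c,ι), (c,κ), (e,θ), (e,ι), (e,κ)}
  {c, d, e} × {θ, ι} = {(c,θ), (c,ι), (d,θ), (d,ι), (e,θ), (e,ι)}
  {c, d, e} × {θ, ι, κ} = {(c,θ), (c,ι), (c,κ), (d,θ), (d,ι), (d,κ), (e,θ), (e,ι), (e,κ)}
These 10 distinct sets form the basis B.
Close under arbitrary unions to get τ_{X×Y}; counting gives |τ_{X×Y}| = 20.


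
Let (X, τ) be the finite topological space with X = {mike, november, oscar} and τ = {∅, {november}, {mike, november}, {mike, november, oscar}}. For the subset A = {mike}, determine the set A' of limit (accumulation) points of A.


A' = {oscar}

For each x ∈ X, list the open sets U ∈ τ with x ∈ U, then check whether U ∩ (A ∖ {x}) ≠ ∅ for every such U.
  x = mike: open {mike, november} ∋ x has {mike, november} ∩ (A ∖ {mike}) = ∅, so x is NOT a limit point.
  x = november: open {november} ∋ x has {november} ∩ (A ∖ {november}) = ∅, so x is NOT a limit point.
  x = oscar: opens ∋ x are {mike, november, oscar}; each meets A ∖ {oscar}, so x IS a limit point.
Collecting: A' = {oscar}.


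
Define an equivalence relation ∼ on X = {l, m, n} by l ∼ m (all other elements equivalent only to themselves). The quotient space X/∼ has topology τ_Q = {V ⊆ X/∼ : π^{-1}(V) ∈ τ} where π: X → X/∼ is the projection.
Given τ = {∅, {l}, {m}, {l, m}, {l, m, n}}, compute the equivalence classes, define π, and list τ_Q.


X/∼ = {[l=m], [n]}; |τ_Q| = 3.

Equivalence classes: [l=m], [n].
Quotient map π: X → X/∼ sends l ↦ [l=m], m ↦ [l=m], n ↦ [n].
For each subset V ⊆ X/∼, compute π^{-1}(V) ⊆ X and check whether π^{-1}(V) ∈ τ. V is open in τ_Q iff π^{-1}(V) ∈ τ.
  V = {}: π^{-1}(V) = ∅ ∈ τ ✓.
  V = {[l=m]}: π^{-1}(V) = {l, m} ∈ τ ✓.
  V = {[n]}: π^{-1}(V) = {n} ∉ τ ✗.
  V = {[l=m], [n]}: π^{-1}(V) = {l, m, n} ∈ τ ✓.
Open sets in the quotient: τ_Q = {{}, {[l=m]}, {[l=m], [n]}} (3 elements).


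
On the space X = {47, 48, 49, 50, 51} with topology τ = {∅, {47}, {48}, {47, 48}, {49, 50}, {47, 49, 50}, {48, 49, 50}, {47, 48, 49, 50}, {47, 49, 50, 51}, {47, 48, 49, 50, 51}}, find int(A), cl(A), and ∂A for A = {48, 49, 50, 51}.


int(A) = {48, 49, 50}, cl(A) = {48, 49, 50, 51}, ∂A = {51}.

Closed sets in (X, τ) are complements of opens:
  closed(X, τ) = {∅, {48}, {51}, {47, 51}, {48, 51}, {47, 48, 51}, {49, 50, 51}, {47, 49, 50, 51}, {48, 49, 50, 51}, {47, 48, 49, 50, 51}}.
int(A) = ⋃ {U ∈ τ : U ⊆ A}. Opens contained in A: ∅, {48}, {49, 50}, {48, 49, 50}.
Taking the union of these: int(A) = {48, 49, 50}.
cl(A) = ⋂ {C closed : A ⊆ C}. Closed sets containing A: {48, 49, 50, 51}, {47, 48, 49, 50, 51}.
Intersecting these: cl(A) = {48, 49, 50, 51}.
∂A = cl(A) ∖ int(A) = {48, 49, 50, 51} ∖ {48, 49, 50} = {51}.


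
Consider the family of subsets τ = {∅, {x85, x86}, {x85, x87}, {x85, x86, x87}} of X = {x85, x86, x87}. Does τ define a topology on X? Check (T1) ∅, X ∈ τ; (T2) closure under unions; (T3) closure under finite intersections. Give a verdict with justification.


τ is NOT a topology on X.

Axiom (T1): ∅ ∈ τ? Yes; X ∈ τ? Yes.
Axiom (T2/T3): check pairwise unions and intersections of members of τ.
Counterexample for (T3): {x85, x86} ∩ {x85, x87} = {x85} ∉ τ. Therefore τ is NOT a topology.


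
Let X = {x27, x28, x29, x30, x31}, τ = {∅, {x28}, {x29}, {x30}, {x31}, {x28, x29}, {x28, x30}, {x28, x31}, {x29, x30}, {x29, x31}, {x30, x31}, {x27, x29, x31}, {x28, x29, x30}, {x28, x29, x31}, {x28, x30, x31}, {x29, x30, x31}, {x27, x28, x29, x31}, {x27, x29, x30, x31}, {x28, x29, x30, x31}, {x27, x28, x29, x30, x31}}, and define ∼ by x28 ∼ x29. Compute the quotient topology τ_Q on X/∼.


X/∼ = {[x27], [x28=x29], [x30], [x31]}; |τ_Q| = 10.

Equivalence classes: [x27], [x28=x29], [x30], [x31].
Quotient map π: X → X/∼ sends x27 ↦ [x27], x28 ↦ [x28=x29], x29 ↦ [x28=x29], x30 ↦ [x30], x31 ↦ [x31].
For each subset V ⊆ X/∼, compute π^{-1}(V) ⊆ X and check whether π^{-1}(V) ∈ τ. V is open in τ_Q iff π^{-1}(V) ∈ τ.
  V = {}: π^{-1}(V) = ∅ ∈ τ ✓.
  V = {[x27]}: π^{-1}(V) = {x27} ∉ τ ✗.
  V = {[x28=x29]}: π^{-1}(V) = {x28, x29} ∈ τ ✓.
  V = {[x27], [x28=x29]}: π^{-1}(V) = {x27, x28, x29} ∉ τ ✗.
  V = {[x30]}: π^{-1}(V) = {x30} ∈ τ ✓.
  V = {[x27], [x30]}: π^{-1}(V) = {x27, x30} ∉ τ ✗.
  V = {[x28=x29], [x30]}: π^{-1}(V) = {x28, x29, x30} ∈ τ ✓.
  V = {[x27], [x28=x29], [x30]}: π^{-1}(V) = {x27, x28, x29, x30} ∉ τ ✗.
  V = {[x31]}: π^{-1}(V) = {x31} ∈ τ ✓.
  V = {[x27], [x31]}: π^{-1}(V) = {x27, x31} ∉ τ ✗.
  V = {[x28=x29], [x31]}: π^{-1}(V) = {x28, x29, x31} ∈ τ ✓.
  V = {[x27], [x28=x29], [x31]}: π^{-1}(V) = {x27, x28, x29, x31} ∈ τ ✓.
  V = {[x30], [x31]}: π^{-1}(V) = {x30, x31} ∈ τ ✓.
  V = {[x27], [x30], [x31]}: π^{-1}(V) = {x27, x30, x31} ∉ τ ✗.
  V = {[x28=x29], [x30], [x31]}: π^{-1}(V) = {x28, x29, x30, x31} ∈ τ ✓.
  V = {[x27], [x28=x29], [x30], [x31]}: π^{-1}(V) = {x27, x28, x29, x30, x31} ∈ τ ✓.
Open sets in the quotient: τ_Q = {{}, {[x28=x29]}, {[x30]}, {[x28=x29], [x30]}, {[x31]}, {[x28=x29], [x31]}, {[x27], [x28=x29], [x31]}, {[x30], [x31]}, {[x28=x29], [x30], [x31]}, {[x27], [x28=x29], [x30], [x31]}} (10 elements).


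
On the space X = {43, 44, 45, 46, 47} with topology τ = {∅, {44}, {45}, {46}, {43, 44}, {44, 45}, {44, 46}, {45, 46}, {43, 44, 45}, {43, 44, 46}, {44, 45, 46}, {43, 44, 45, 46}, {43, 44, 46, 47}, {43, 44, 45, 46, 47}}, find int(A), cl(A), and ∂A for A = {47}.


int(A) = ∅, cl(A) = {47}, ∂A = {47}.

Closed sets in (X, τ) are complements of opens:
  closed(X, τ) = {∅, {45}, {47}, {43, 47}, {45, 47}, {46, 47}, {43, 44, 47}, {43, 45, 47}, {43, 46, 47}, {45, 46, 47}, {43, 44, 45, 47}, {43, 44, 46, 47}, {43, 45, 46, 47}, {43, 44, 45, 46, 47}}.
int(A) = ⋃ {U ∈ τ : U ⊆ A}. Opens contained in A: ∅.
Taking the union of these: int(A) = ∅.
cl(A) = ⋂ {C closed : A ⊆ C}. Closed sets containing A: {47}, {43, 47}, {45, 47}, {46, 47}, {43, 44, 47}, {43, 45, 47}, {43, 46, 47}, {45, 46, 47}, {43, 44, 45, 47}, {43, 44, 46, 47}, {43, 45, 46, 47}, {43, 44, 45, 46, 47}.
Intersecting these: cl(A) = {47}.
∂A = cl(A) ∖ int(A) = {47} ∖ ∅ = {47}.


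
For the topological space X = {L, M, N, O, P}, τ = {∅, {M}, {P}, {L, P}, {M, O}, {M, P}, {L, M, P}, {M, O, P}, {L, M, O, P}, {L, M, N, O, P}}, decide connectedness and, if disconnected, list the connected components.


(X, τ) is connected.

Find clopen sets (U ∈ τ with X ∖ U ∈ τ):
  U = ∅, X ∖ U = {L, M, N, O, P} — both open, so U is clopen.
  U = {L, M, N, O, P}, X ∖ U = ∅ — both open, so U is clopen.
Only trivial clopens (∅ and X) exist, so (X, τ) is connected.
Compute connected components by grouping points that agree on all clopens:
  component: {L, M, N, O, P}


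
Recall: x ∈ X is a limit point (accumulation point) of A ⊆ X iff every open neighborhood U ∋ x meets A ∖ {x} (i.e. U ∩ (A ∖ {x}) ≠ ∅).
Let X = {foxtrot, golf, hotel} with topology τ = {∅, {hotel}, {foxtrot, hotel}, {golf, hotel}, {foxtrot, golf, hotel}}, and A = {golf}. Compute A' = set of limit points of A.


A' = ∅

For each x ∈ X, list the open sets U ∈ τ with x ∈ U, then check whether U ∩ (A ∖ {x}) ≠ ∅ for every such U.
  x = foxtrot: open {foxtrot, hotel} ∋ x has {foxtrot, hotel} ∩ (A ∖ {foxtrot}) = ∅, so x is NOT a limit point.
  x = golf: open {golf, hotel} ∋ x has {golf, hotel} ∩ (A ∖ {golf}) = ∅, so x is NOT a limit point.
  x = hotel: open {hotel} ∋ x has {hotel} ∩ (A ∖ {hotel}) = ∅, so x is NOT a limit point.
Collecting: A' = ∅.


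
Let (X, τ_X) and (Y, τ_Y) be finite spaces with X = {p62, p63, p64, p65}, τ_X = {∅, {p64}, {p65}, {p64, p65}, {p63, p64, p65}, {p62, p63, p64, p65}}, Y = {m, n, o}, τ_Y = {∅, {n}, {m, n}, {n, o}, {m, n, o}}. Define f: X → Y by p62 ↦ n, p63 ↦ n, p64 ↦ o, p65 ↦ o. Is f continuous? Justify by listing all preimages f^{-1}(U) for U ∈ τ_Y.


f is NOT continuous.

Compute f^{-1}(U) for each U ∈ τ_Y:
  U = ∅: f^{-1}(U) = ∅ ∈ τ_X ✓.
  U = {n}: f^{-1}(U) = {p62, p63} ∉ τ_X ✗.
  U = {m, n}: f^{-1}(U) = {p62, p63} ∉ τ_X ✗.
  U = {n, o}: f^{-1}(U) = {p62, p63, p64, p65} ∈ τ_X ✓.
  U = {m, n, o}: f^{-1}(U) = {p62, p63, p64, p65} ∈ τ_X ✓.
Found U = {n} with f^{-1}(U) = {p62, p63} not in τ_X. Therefore f is NOT continuous.


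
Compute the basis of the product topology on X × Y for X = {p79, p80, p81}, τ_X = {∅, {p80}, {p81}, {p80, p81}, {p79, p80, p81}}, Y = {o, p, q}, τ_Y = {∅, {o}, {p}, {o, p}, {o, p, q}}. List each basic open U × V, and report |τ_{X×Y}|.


Basis B = {∅ × ∅, {p80} × {o}, {p80} × {p}, {p81} × {o}, {p81} × {p}, {p80} × {o, p}, {p80, p81} × {o}, {p80, p81} × {p}, {p81} × {o, p}, {p79, p80, p81} × {o}, {p79, p80, p81} × {p}, {p80} × {o, p, q}, {p81} × {o, p, q}, {p80, p81} × {o, p}, {p79, p80, p81} × {o, p}, {p80, p81} × {o, p, q}, {p79, p80, p81} × {o, p, q}}; |τ_{X×Y}| = 48.

Enumerate products U × V with U ∈ τ_X, V ∈ τ_Y (deduplicated):
  ∅ × ∅ = {} (∅)
  {p80} × {o} = {(p80,o)}
  {p80} × {p} = {(p80,p)}
  {p81} × {o} = {(p81,o)}
  {p81} × {p} = {(p81,p)}
  {p80} × {o, p} = {(p80,o), (p80,p)}
  {p80, p81} × {o} = {(p80,o), (p81,o)}
  {p80, p81} × {p} = {(p80,p), (p81,p)}
  {p81} × {o, p} = {(p81,o), (p81,p)}
  {p79, p80, p81} × {o} = {(p79,o), (p80,o), (p81,o)}
  {p79, p80, p81} × {p} = {(p79,p), (p80,p), (p81,p)}
  {p80} × {o, p, q} = {(p80,o), (p80,p), (p80,q)}
  {p81} × {o, p, q} = {(p81,o), (p81,p), (p81,q)}
  {p80, p81} × {o, p} = {(p80,o), (p80,p), (p81,o), (p81,p)}
  {p79, p80, p81} × {o, p} = {(p79,o), (p79,p), (p80,o), (p80,p), (p81,o), (p81,p)}
  {p80, p81} × {o, p, q} = {(p80,o), (p80,p), (p80,q), (p81,o), (p81,p), (p81,q)}
  {p79, p80, p81} × {o, p, q} = {(p79,o), (p79,p), (p79,q), (p80,o), (p80,p), (p80,q), (p81,o), (p81,p), (p81,q)}
These 17 distinct sets form the basis B.
Close under arbitrary unions to get τ_{X×Y}; counting gives |τ_{X×Y}| = 48.


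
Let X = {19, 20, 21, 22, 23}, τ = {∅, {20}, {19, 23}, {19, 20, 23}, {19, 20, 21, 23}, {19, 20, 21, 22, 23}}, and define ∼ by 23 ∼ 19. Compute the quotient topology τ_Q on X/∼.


X/∼ = {[19=23], [20], [21], [22]}; |τ_Q| = 6.

Equivalence classes: [19=23], [20], [21], [22].
Quotient map π: X → X/∼ sends 19 ↦ [19=23], 20 ↦ [20], 21 ↦ [21], 22 ↦ [22], 23 ↦ [19=23].
For each subset V ⊆ X/∼, compute π^{-1}(V) ⊆ X and check whether π^{-1}(V) ∈ τ. V is open in τ_Q iff π^{-1}(V) ∈ τ.
  V = {}: π^{-1}(V) = ∅ ∈ τ ✓.
  V = {[19=23]}: π^{-1}(V) = {19, 23} ∈ τ ✓.
  V = {[20]}: π^{-1}(V) = {20} ∈ τ ✓.
  V = {[19=23], [20]}: π^{-1}(V) = {19, 20, 23} ∈ τ ✓.
  V = {[21]}: π^{-1}(V) = {21} ∉ τ ✗.
  V = {[19=23], [21]}: π^{-1}(V) = {19, 21, 23} ∉ τ ✗.
  V = {[20], [21]}: π^{-1}(V) = {20, 21} ∉ τ ✗.
  V = {[19=23], [20], [21]}: π^{-1}(V) = {19, 20, 21, 23} ∈ τ ✓.
  V = {[22]}: π^{-1}(V) = {22} ∉ τ ✗.
  V = {[19=23], [22]}: π^{-1}(V) = {19, 22, 23} ∉ τ ✗.
  V = {[20], [22]}: π^{-1}(V) = {20, 22} ∉ τ ✗.
  V = {[19=23], [20], [22]}: π^{-1}(V) = {19, 20, 22, 23} ∉ τ ✗.
  V = {[21], [22]}: π^{-1}(V) = {21, 22} ∉ τ ✗.
  V = {[19=23], [21], [22]}: π^{-1}(V) = {19, 21, 22, 23} ∉ τ ✗.
  V = {[20], [21], [22]}: π^{-1}(V) = {20, 21, 22} ∉ τ ✗.
  V = {[19=23], [20], [21], [22]}: π^{-1}(V) = {19, 20, 21, 22, 23} ∈ τ ✓.
Open sets in the quotient: τ_Q = {{}, {[19=23]}, {[20]}, {[19=23], [20]}, {[19=23], [20], [21]}, {[19=23], [20], [21], [22]}} (6 elements).


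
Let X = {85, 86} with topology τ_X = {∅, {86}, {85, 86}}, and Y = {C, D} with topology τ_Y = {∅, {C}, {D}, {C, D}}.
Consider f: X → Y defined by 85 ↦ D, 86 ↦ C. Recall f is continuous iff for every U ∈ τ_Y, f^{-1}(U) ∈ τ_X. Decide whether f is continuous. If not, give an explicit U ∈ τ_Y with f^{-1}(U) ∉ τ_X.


f is NOT continuous.

Compute f^{-1}(U) for each U ∈ τ_Y:
  U = ∅: f^{-1}(U) = ∅ ∈ τ_X ✓.
  U = {C}: f^{-1}(U) = {86} ∈ τ_X ✓.
  U = {D}: f^{-1}(U) = {85} ∉ τ_X ✗.
  U = {C, D}: f^{-1}(U) = {85, 86} ∈ τ_X ✓.
Found U = {D} with f^{-1}(U) = {85} not in τ_X. Therefore f is NOT continuous.


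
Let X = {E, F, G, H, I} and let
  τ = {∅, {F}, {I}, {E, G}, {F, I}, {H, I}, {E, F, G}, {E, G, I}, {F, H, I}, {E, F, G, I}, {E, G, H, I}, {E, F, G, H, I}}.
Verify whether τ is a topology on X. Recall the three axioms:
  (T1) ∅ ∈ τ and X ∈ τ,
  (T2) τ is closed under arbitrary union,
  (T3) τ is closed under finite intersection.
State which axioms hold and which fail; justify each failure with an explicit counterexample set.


τ IS a topology on X.

Axiom (T1): ∅ ∈ τ? Yes; X ∈ τ? Yes.
Axiom (T2/T3): check pairwise unions and intersections of members of τ.
All pairwise intersections and unions checked — each lies in τ. Therefore τ satisfies (T1), (T2), (T3): it IS a topology on X.


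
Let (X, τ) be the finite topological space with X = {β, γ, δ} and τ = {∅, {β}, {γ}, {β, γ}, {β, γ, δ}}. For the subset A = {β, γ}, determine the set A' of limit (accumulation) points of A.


A' = {δ}

For each x ∈ X, list the open sets U ∈ τ with x ∈ U, then check whether U ∩ (A ∖ {x}) ≠ ∅ for every such U.
  x = β: open {β} ∋ x has {β} ∩ (A ∖ {β}) = ∅, so x is NOT a limit point.
  x = γ: open {γ} ∋ x has {γ} ∩ (A ∖ {γ}) = ∅, so x is NOT a limit point.
  x = δ: opens ∋ x are {β, γ, δ}; each meets A ∖ {δ}, so x IS a limit point.
Collecting: A' = {δ}.


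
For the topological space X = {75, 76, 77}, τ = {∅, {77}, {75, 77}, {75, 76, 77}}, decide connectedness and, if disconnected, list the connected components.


(X, τ) is connected.

Find clopen sets (U ∈ τ with X ∖ U ∈ τ):
  U = ∅, X ∖ U = {75, 76, 77} — both open, so U is clopen.
  U = {75, 76, 77}, X ∖ U = ∅ — both open, so U is clopen.
Only trivial clopens (∅ and X) exist, so (X, τ) is connected.
Compute connected components by grouping points that agree on all clopens:
  component: {75, 76, 77}


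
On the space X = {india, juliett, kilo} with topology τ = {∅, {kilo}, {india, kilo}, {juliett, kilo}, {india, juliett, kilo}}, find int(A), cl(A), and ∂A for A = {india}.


int(A) = ∅, cl(A) = {india}, ∂A = {india}.

Closed sets in (X, τ) are complements of opens:
  closed(X, τ) = {∅, {india}, {juliett}, {india, juliett}, {india, juliett, kilo}}.
int(A) = ⋃ {U ∈ τ : U ⊆ A}. Opens contained in A: ∅.
Taking the union of these: int(A) = ∅.
cl(A) = ⋂ {C closed : A ⊆ C}. Closed sets containing A: {india}, {india, juliett}, {india, juliett, kilo}.
Intersecting these: cl(A) = {india}.
∂A = cl(A) ∖ int(A) = {india} ∖ ∅ = {india}.


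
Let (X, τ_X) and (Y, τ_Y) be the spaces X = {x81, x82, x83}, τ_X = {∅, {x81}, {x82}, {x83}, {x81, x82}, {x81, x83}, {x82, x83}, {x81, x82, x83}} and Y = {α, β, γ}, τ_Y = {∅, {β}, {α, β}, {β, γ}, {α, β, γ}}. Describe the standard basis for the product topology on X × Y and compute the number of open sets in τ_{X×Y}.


Basis B = {∅ × ∅, {x81} × {β}, {x82} × {β}, {x83} × {β}, {x81} × {α, β}, {x81} × {β, γ}, {x81, x82} × {β}, {x81, x83} × {β}, {x82} × {α, β}, {x82} × {β, γ}, {x82, x83} × {β}, {x83} × {α, β}, {x83} × {β, γ}, {x81} × {α, β, γ}, {x81, x82, x83} × {β}, {x82} × {α, β, γ}, {x83} × {α, β, γ}, {x81, x82} × {α, β}, {x81, x83} × {α, β}, {x81, x82} × {β, γ}, {x81, x83} × {β, γ}, {x82, x83} × {α, β}, {x82, x83} × {β, γ}, {x81, x82} × {α, β, γ}, {x81, x83} × {α, β, γ}, {x81, x82, x83} × {α, β}, {x81, x82, x83} × {β, γ}, {x82, x83} × {α, β, γ}, {x81, x82, x83} × {α, β, γ}}; |τ_{X×Y}| = 125.

Enumerate products U × V with U ∈ τ_X, V ∈ τ_Y (deduplicated):
  ∅ × ∅ = {} (∅)
  {x81} × {β} = {(x81,β)}
  {x82} × {β} = {(x82,β)}
  {x83} × {β} = {(x83,β)}
  {x81} × {α, β} = {(x81,α), (x81,β)}
  {x81} × {β, γ} = {(x81,β), (x81,γ)}
  {x81, x82} × {β} = {(x81,β), (x82,β)}
  {x81, x83} × {β} = {(x81,β), (x83,β)}
  {x82} × {α, β} = {(x82,α), (x82,β)}
  {x82} × {β, γ} = {(x82,β), (x82,γ)}
  {x82, x83} × {β} = {(x82,β), (x83,β)}
  {x83} × {α, β} = {(x83,α), (x83,β)}
  {x83} × {β, γ} = {(x83,β), (x83,γ)}
  {x81} × {α, β, γ} = {(x81,α), (x81,β), (x81,γ)}
  {x81, x82, x83} × {β} = {(x81,β), (x82,β), (x83,β)}
  {x82} × {α, β, γ} = {(x82,α), (x82,β), (x82,γ)}
  {x83} × {α, β, γ} = {(x83,α), (x83,β), (x83,γ)}
  {x81, x82} × {α, β} = {(x81,α), (x81,β), (x82,α), (x82,β)}
  {x81, x83} × {α, β} = {(x81,α), (x81,β), (x83,α), (x83,β)}
  {x81, x82} × {β, γ} = {(x81,β), (x81,γ), (x82,β), (x82,γ)}
  {x81, x83} × {β, γ} = {(x81,β), (x81,γ), (x83,β), (x83,γ)}
  {x82, x83} × {α, β} = {(x82,α), (x82,β), (x83,α), (x83,β)}
  {x82, x83} × {β, γ} = {(x82,β), (x82,γ), (x83,β), (x83,γ)}
  {x81, x82} × {α, β, γ} = {(x81,α), (x81,β), (x81,γ), (x82,α), (x82,β), (x82,γ)}
  {x81, x83} × {α, β, γ} = {(x81,α), (x81,β), (x81,γ), (x83,α), (x83,β), (x83,γ)}
  {x81, x82, x83} × {α, β} = {(x81,α), (x81,β), (x82,α), (x82,β), (x83,α), (x83,β)}
  {x81, x82, x83} × {β, γ} = {(x81,β), (x81,γ), (x82,β), (x82,γ), (x83,β), (x83,γ)}
  {x82, x83} × {α, β, γ} = {(x82,α), (x82,β), (x82,γ), (x83,α), (x83,β), (x83,γ)}
  {x81, x82, x83} × {α, β, γ} = {(x81,α), (x81,β), (x81,γ), (x82,α), (x82,β), (x82,γ), (x83,α), (x83,β), (x83,γ)}
These 29 distinct sets form the basis B.
Close under arbitrary unions to get τ_{X×Y}; counting gives |τ_{X×Y}| = 125.


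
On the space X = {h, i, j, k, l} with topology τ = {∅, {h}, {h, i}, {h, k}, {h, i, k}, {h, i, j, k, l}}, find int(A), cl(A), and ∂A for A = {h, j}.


int(A) = {h}, cl(A) = {h, i, j, k, l}, ∂A = {i, j, k, l}.

Closed sets in (X, τ) are complements of opens:
  closed(X, τ) = {∅, {j, l}, {i, j, l}, {j, k, l}, {i, j, k, l}, {h, i, j, k, l}}.
int(A) = ⋃ {U ∈ τ : U ⊆ A}. Opens contained in A: ∅, {h}.
Taking the union of these: int(A) = {h}.
cl(A) = ⋂ {C closed : A ⊆ C}. Closed sets containing A: {h, i, j, k, l}.
Intersecting these: cl(A) = {h, i, j, k, l}.
∂A = cl(A) ∖ int(A) = {h, i, j, k, l} ∖ {h} = {i, j, k, l}.


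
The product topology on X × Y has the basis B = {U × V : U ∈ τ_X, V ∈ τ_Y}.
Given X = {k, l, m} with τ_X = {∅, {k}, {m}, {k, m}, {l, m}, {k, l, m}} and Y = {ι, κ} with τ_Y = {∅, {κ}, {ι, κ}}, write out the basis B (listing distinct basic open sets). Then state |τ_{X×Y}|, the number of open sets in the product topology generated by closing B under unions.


Basis B = {∅ × ∅, {k} × {κ}, {m} × {κ}, {k} × {ι, κ}, {k, m} × {κ}, {l, m} × {κ}, {m} × {ι, κ}, {k, l, m} × {κ}, {k, m} × {ι, κ}, {l, m} × {ι, κ}, {k, l, m} × {ι, κ}}; |τ_{X×Y}| = 18.

Enumerate products U × V with U ∈ τ_X, V ∈ τ_Y (deduplicated):
  ∅ × ∅ = {} (∅)
  {k} × {κ} = {(k,κ)}
  {m} × {κ} = {(m,κ)}
  {k} × {ι, κ} = {(k,ι), (k,κ)}
  {k, m} × {κ} = {(k,κ), (m,κ)}
  {l, m} × {κ} = {(l,κ), (m,κ)}
  {m} × {ι, κ} = {(m,ι), (m,κ)}
  {k, l, m} × {κ} = {(k,κ), (l,κ), (m,κ)}
  {k, m} × {ι, κ} = {(k,ι), (k,κ), (m,ι), (m,κ)}
  {l, m} × {ι, κ} = {(l,ι), (l,κ), (m,ι), (m,κ)}
  {k, l, m} × {ι, κ} = {(k,ι), (k,κ), (l,ι), (l,κ), (m,ι), (m,κ)}
These 11 distinct sets form the basis B.
Close under arbitrary unions to get τ_{X×Y}; counting gives |τ_{X×Y}| = 18.


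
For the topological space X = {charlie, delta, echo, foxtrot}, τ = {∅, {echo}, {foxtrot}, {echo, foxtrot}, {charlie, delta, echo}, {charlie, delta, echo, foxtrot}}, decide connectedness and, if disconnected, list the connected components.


(X, τ) is disconnected; components = [{foxtrot}, {charlie, delta, echo}].

Find clopen sets (U ∈ τ with X ∖ U ∈ τ):
  U = ∅, X ∖ U = {charlie, delta, echo, foxtrot} — both open, so U is clopen.
  U = {foxtrot}, X ∖ U = {charlie, delta, echo} — both open, so U is clopen.
  U = {charlie, delta, echo}, X ∖ U = {foxtrot} — both open, so U is clopen.
  U = {charlie, delta, echo, foxtrot}, X ∖ U = ∅ — both open, so U is clopen.
Nontrivial clopen(s) exist: e.g. {charlie, delta, echo}. So (X, τ) is disconnected.
Compute connected components by grouping points that agree on all clopens:
  component: {foxtrot}
  component: {charlie, delta, echo}


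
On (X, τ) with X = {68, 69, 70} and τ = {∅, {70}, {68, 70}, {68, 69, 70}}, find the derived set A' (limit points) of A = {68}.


A' = {69}

For each x ∈ X, list the open sets U ∈ τ with x ∈ U, then check whether U ∩ (A ∖ {x}) ≠ ∅ for every such U.
  x = 68: open {68, 70} ∋ x has {68, 70} ∩ (A ∖ {68}) = ∅, so x is NOT a limit point.
  x = 69: opens ∋ x are {68, 69, 70}; each meets A ∖ {69}, so x IS a limit point.
  x = 70: open {70} ∋ x has {70} ∩ (A ∖ {70}) = ∅, so x is NOT a limit point.
Collecting: A' = {69}.


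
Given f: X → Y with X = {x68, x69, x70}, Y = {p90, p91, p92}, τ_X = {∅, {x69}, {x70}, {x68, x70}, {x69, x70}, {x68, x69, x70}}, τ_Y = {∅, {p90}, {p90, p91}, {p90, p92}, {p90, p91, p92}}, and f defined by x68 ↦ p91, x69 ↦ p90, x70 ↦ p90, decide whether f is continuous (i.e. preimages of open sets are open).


f IS continuous.

Compute f^{-1}(U) for each U ∈ τ_Y:
  U = ∅: f^{-1}(U) = ∅ ∈ τ_X ✓.
  U = {p90}: f^{-1}(U) = {x69, x70} ∈ τ_X ✓.
  U = {p90, p91}: f^{-1}(U) = {x68, x69, x70} ∈ τ_X ✓.
  U = {p90, p92}: f^{-1}(U) = {x69, x70} ∈ τ_X ✓.
  U = {p90, p91, p92}: f^{-1}(U) = {x68, x69, x70} ∈ τ_X ✓.
Every preimage lies in τ_X, so f IS continuous.
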